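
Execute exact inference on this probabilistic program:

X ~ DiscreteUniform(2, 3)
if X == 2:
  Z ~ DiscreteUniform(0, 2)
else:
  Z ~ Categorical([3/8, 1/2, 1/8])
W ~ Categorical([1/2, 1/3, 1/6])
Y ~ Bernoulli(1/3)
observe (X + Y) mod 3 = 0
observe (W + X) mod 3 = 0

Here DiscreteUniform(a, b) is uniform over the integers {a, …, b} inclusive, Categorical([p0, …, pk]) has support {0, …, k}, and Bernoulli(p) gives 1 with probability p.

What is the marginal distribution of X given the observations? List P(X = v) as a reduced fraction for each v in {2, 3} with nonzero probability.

P(X=2) = 1/4, P(X=3) = 3/4

Enumerate traces; 6 have nonzero weight after conditioning:
  (X=2, Z=0, W=1, Y=1) weight 1/54
  (X=2, Z=1, W=1, Y=1) weight 1/54
  (X=2, Z=2, W=1, Y=1) weight 1/54
  (X=3, Z=0, W=0, Y=0) weight 1/16
  (X=3, Z=1, W=0, Y=0) weight 1/12
  (X=3, Z=2, W=0, Y=0) weight 1/48
Group by X:
  weight(X=2) = 1/18
  weight(X=3) = 1/6
Total weight = 1/18 + 1/6 = 2/9
P(X=2 | obs) = 1/18 / 2/9 = 1/4
P(X=3 | obs) = 1/6 / 2/9 = 3/4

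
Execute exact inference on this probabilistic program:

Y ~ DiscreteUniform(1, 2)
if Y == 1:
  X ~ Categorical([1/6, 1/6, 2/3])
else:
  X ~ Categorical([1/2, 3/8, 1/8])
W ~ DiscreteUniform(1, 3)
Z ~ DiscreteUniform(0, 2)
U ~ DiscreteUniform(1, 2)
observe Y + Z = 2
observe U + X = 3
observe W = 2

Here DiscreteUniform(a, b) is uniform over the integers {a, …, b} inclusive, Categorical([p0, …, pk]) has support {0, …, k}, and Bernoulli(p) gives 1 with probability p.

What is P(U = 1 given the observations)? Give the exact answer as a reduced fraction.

P(U = 1 | obs) = 19/32

Enumerate traces; 4 have nonzero weight after conditioning:
  (Y=1, X=1, W=2, Z=1, U=2) weight 1/216
  (Y=1, X=2, W=2, Z=1, U=1) weight 1/54
  (Y=2, X=1, W=2, Z=0, U=2) weight 1/96
  (Y=2, X=2, W=2, Z=0, U=1) weight 1/288
Group by U:
  weight(U=1) = 19/864
  weight(U=2) = 13/864
Total weight = 19/864 + 13/864 = 1/27
P(U=1 | obs) = 19/864 / 1/27 = 19/32
P(U=2 | obs) = 13/864 / 1/27 = 13/32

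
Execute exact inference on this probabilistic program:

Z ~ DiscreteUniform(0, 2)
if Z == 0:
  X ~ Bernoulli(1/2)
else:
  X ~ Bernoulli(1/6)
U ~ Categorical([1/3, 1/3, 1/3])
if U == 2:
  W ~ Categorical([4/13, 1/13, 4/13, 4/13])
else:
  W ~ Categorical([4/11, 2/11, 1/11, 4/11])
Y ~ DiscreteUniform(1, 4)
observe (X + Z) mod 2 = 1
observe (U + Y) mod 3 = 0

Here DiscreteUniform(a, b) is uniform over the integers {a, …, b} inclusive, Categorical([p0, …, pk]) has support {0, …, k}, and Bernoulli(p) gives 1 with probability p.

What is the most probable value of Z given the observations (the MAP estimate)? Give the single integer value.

argmax_v P(Z = v | obs) = 1

Enumerate traces; 48 have nonzero weight after conditioning:
  (Z=0, X=1, U=0, W=0, Y=3) weight 1/198
  (Z=0, X=1, U=0, W=1, Y=3) weight 1/396
  (Z=0, X=1, U=0, W=2, Y=3) weight 1/792
  (Z=0, X=1, U=0, W=3, Y=3) weight 1/198
  (Z=0, X=1, U=1, W=0, Y=2) weight 1/198
  (Z=0, X=1, U=1, W=1, Y=2) weight 1/396
  (Z=0, X=1, U=1, W=2, Y=2) weight 1/792
  (Z=0, X=1, U=1, W=3, Y=2) weight 1/198
  (Z=1, X=0, U=0, W=0, Y=3) weight 5/594
  (Z=2, X=1, U=0, W=0, Y=3) weight 1/594
  … 38 more
Group by Z:
  weight(Z=0) = 1/18
  weight(Z=1) = 5/54
  weight(Z=2) = 1/54
Total weight = 1/18 + 5/54 + 1/54 = 1/6
P(Z=0 | obs) = 1/18 / 1/6 = 1/3
P(Z=1 | obs) = 5/54 / 1/6 = 5/9
P(Z=2 | obs) = 1/54 / 1/6 = 1/9
argmax = 1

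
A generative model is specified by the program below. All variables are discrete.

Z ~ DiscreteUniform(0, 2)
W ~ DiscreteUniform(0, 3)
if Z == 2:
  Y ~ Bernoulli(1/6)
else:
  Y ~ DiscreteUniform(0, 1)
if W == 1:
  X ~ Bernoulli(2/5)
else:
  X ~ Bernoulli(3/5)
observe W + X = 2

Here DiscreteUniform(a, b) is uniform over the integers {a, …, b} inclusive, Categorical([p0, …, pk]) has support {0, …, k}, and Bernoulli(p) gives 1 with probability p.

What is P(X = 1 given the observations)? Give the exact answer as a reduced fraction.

P(X = 1 | obs) = 1/2

Enumerate traces; 12 have nonzero weight after conditioning:
  (Z=0, W=1, Y=0, X=1) weight 1/60
  (Z=0, W=1, Y=1, X=1) weight 1/60
  (Z=0, W=2, Y=0, X=0) weight 1/60
  (Z=0, W=2, Y=1, X=0) weight 1/60
  (Z=1, W=1, Y=0, X=1) weight 1/60
  (Z=1, W=1, Y=1, X=1) weight 1/60
  (Z=1, W=2, Y=0, X=0) weight 1/60
  (Z=1, W=2, Y=1, X=0) weight 1/60
  … 4 more
Group by X:
  weight(X=0) = 1/10
  weight(X=1) = 1/10
Total weight = 1/10 + 1/10 = 1/5
P(X=0 | obs) = 1/10 / 1/5 = 1/2
P(X=1 | obs) = 1/10 / 1/5 = 1/2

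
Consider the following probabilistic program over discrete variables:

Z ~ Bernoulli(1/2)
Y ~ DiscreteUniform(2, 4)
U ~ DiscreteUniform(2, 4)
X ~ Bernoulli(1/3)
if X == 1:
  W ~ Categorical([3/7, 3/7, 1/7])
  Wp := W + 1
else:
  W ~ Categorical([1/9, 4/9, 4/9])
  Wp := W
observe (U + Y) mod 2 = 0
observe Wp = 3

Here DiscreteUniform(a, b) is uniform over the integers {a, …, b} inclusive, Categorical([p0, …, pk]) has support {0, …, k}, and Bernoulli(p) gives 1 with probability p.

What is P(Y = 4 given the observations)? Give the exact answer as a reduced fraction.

P(Y = 4 | obs) = 2/5

Enumerate traces; 10 have nonzero weight after conditioning:
  (Z=0, Y=2, U=2, X=1, W=2) weight 1/378
  (Z=0, Y=2, U=4, X=1, W=2) weight 1/378
  (Z=0, Y=3, U=3, X=1, W=2) weight 1/378
  (Z=0, Y=4, U=2, X=1, W=2) weight 1/378
  (Z=0, Y=4, U=4, X=1, W=2) weight 1/378
  (Z=1, Y=2, U=2, X=1, W=2) weight 1/378
  (Z=1, Y=2, U=4, X=1, W=2) weight 1/378
  (Z=1, Y=3, U=3, X=1, W=2) weight 1/378
  … 2 more
Group by Y:
  weight(Y=2) = 2/189
  weight(Y=3) = 1/189
  weight(Y=4) = 2/189
Total weight = 2/189 + 1/189 + 2/189 = 5/189
P(Y=2 | obs) = 2/189 / 5/189 = 2/5
P(Y=3 | obs) = 1/189 / 5/189 = 1/5
P(Y=4 | obs) = 2/189 / 5/189 = 2/5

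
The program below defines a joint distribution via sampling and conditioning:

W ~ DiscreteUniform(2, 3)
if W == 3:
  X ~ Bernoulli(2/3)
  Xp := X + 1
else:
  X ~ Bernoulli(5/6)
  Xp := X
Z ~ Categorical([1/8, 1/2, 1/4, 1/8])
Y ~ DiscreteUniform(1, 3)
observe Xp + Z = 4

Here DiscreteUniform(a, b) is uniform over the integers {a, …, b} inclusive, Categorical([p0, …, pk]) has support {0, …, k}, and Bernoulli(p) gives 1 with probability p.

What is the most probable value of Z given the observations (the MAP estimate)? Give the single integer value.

argmax_v P(Z = v | obs) = 2

Enumerate traces; 9 have nonzero weight after conditioning:
  (W=2, X=1, Z=3, Y=1) weight 5/288
  (W=2, X=1, Z=3, Y=2) weight 5/288
  (W=2, X=1, Z=3, Y=3) weight 5/288
  (W=3, X=0, Z=3, Y=1) weight 1/144
  (W=3, X=0, Z=3, Y=2) weight 1/144
  (W=3, X=0, Z=3, Y=3) weight 1/144
  (W=3, X=1, Z=2, Y=1) weight 1/36
  (W=3, X=1, Z=2, Y=2) weight 1/36
  … 1 more
Group by Z:
  weight(Z=2) = 1/12
  weight(Z=3) = 7/96
Total weight = 1/12 + 7/96 = 5/32
P(Z=2 | obs) = 1/12 / 5/32 = 8/15
P(Z=3 | obs) = 7/96 / 5/32 = 7/15
argmax = 2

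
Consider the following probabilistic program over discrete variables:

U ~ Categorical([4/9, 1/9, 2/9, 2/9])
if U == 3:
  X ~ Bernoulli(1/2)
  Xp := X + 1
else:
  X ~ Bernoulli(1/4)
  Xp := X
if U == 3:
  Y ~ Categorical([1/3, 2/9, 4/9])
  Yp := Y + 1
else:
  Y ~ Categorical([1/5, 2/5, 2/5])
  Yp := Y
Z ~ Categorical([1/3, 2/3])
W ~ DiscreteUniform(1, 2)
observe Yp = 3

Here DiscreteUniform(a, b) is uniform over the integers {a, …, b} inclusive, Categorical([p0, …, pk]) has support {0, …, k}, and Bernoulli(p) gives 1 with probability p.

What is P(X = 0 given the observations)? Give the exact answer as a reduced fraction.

Enumerate traces; 8 have nonzero weight after conditioning:
  (U=3, X=0, Y=2, Z=0, W=1) weight 2/243
  (U=3, X=0, Y=2, Z=0, W=2) weight 2/243
  (U=3, X=0, Y=2, Z=1, W=1) weight 4/243
  (U=3, X=0, Y=2, Z=1, W=2) weight 4/243
  (U=3, X=1, Y=2, Z=0, W=1) weight 2/243
  (U=3, X=1, Y=2, Z=0, W=2) weight 2/243
  (U=3, X=1, Y=2, Z=1, W=1) weight 4/243
  (U=3, X=1, Y=2, Z=1, W=2) weight 4/243
Group by X:
  weight(X=0) = 4/81
  weight(X=1) = 4/81
Total weight = 4/81 + 4/81 = 8/81
P(X=0 | obs) = 4/81 / 8/81 = 1/2
P(X=1 | obs) = 4/81 / 8/81 = 1/2

P(X = 0 | obs) = 1/2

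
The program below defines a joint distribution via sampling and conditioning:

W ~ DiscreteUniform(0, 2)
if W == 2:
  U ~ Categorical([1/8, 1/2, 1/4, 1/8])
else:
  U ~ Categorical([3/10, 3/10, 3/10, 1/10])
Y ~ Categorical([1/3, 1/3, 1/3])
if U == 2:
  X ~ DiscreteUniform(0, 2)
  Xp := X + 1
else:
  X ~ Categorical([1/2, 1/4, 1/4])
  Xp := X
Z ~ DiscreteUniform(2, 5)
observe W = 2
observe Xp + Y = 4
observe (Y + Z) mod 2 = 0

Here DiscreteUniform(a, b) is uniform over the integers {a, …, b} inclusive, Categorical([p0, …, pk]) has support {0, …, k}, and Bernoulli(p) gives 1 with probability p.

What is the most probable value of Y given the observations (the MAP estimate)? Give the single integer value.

argmax_v P(Y = v | obs) = 2

Enumerate traces; 10 have nonzero weight after conditioning:
  (W=2, U=0, Y=2, X=2, Z=2) weight 1/1152
  (W=2, U=0, Y=2, X=2, Z=4) weight 1/1152
  (W=2, U=1, Y=2, X=2, Z=2) weight 1/288
  (W=2, U=1, Y=2, X=2, Z=4) weight 1/288
  (W=2, U=2, Y=1, X=2, Z=3) weight 1/432
  (W=2, U=2, Y=1, X=2, Z=5) weight 1/432
  (W=2, U=2, Y=2, X=1, Z=2) weight 1/432
  (W=2, U=2, Y=2, X=1, Z=4) weight 1/432
  … 2 more
Group by Y:
  weight(Y=1) = 1/216
  weight(Y=2) = 13/864
Total weight = 1/216 + 13/864 = 17/864
P(Y=1 | obs) = 1/216 / 17/864 = 4/17
P(Y=2 | obs) = 13/864 / 17/864 = 13/17
argmax = 2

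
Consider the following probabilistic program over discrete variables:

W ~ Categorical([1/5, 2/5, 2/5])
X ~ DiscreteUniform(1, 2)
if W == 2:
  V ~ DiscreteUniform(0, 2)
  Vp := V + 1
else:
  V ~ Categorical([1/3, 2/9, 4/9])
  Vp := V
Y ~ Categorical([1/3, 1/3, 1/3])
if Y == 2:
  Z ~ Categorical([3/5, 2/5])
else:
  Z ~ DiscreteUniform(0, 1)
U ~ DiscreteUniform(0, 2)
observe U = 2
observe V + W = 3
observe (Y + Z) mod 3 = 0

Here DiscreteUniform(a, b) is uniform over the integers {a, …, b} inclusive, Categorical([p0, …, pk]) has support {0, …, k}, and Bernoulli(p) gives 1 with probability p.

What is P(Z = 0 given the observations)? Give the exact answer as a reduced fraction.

P(Z = 0 | obs) = 5/9

Enumerate traces; 8 have nonzero weight after conditioning:
  (W=1, X=1, V=2, Y=0, Z=0, U=2) weight 2/405
  (W=1, X=1, V=2, Y=2, Z=1, U=2) weight 8/2025
  (W=1, X=2, V=2, Y=0, Z=0, U=2) weight 2/405
  (W=1, X=2, V=2, Y=2, Z=1, U=2) weight 8/2025
  (W=2, X=1, V=1, Y=0, Z=0, U=2) weight 1/270
  (W=2, X=1, V=1, Y=2, Z=1, U=2) weight 2/675
  (W=2, X=2, V=1, Y=0, Z=0, U=2) weight 1/270
  (W=2, X=2, V=1, Y=2, Z=1, U=2) weight 2/675
Group by Z:
  weight(Z=0) = 7/405
  weight(Z=1) = 28/2025
Total weight = 7/405 + 28/2025 = 7/225
P(Z=0 | obs) = 7/405 / 7/225 = 5/9
P(Z=1 | obs) = 28/2025 / 7/225 = 4/9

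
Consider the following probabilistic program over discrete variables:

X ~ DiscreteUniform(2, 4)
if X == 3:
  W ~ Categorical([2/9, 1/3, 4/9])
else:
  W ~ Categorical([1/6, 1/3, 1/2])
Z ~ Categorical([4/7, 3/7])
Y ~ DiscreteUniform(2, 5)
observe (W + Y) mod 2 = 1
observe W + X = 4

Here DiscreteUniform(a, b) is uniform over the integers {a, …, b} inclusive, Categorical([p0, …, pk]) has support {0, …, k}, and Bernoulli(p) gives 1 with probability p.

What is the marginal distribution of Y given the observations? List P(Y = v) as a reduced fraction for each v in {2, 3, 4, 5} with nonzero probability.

P(Y=2) = 1/6, P(Y=3) = 1/3, P(Y=4) = 1/6, P(Y=5) = 1/3

Enumerate traces; 12 have nonzero weight after conditioning:
  (X=2, W=2, Z=0, Y=3) weight 1/42
  (X=2, W=2, Z=0, Y=5) weight 1/42
  (X=2, W=2, Z=1, Y=3) weight 1/56
  (X=2, W=2, Z=1, Y=5) weight 1/56
  (X=3, W=1, Z=0, Y=2) weight 1/63
  (X=3, W=1, Z=0, Y=4) weight 1/63
  (X=3, W=1, Z=1, Y=2) weight 1/84
  (X=3, W=1, Z=1, Y=4) weight 1/84
  … 4 more
Group by Y:
  weight(Y=2) = 1/36
  weight(Y=3) = 1/18
  weight(Y=4) = 1/36
  weight(Y=5) = 1/18
Total weight = 1/36 + 1/18 + 1/36 + 1/18 = 1/6
P(Y=2 | obs) = 1/36 / 1/6 = 1/6
P(Y=3 | obs) = 1/18 / 1/6 = 1/3
P(Y=4 | obs) = 1/36 / 1/6 = 1/6
P(Y=5 | obs) = 1/18 / 1/6 = 1/3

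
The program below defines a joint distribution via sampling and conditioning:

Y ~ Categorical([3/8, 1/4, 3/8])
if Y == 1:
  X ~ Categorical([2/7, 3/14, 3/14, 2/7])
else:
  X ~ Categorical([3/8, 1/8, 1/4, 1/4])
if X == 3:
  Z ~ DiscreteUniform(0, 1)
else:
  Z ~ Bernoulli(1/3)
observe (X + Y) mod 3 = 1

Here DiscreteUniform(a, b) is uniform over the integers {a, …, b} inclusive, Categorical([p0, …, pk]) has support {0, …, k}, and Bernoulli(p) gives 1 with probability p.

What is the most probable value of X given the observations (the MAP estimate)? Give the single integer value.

Enumerate traces; 8 have nonzero weight after conditioning:
  (Y=0, X=1, Z=0) weight 1/32
  (Y=0, X=1, Z=1) weight 1/64
  (Y=1, X=0, Z=0) weight 1/21
  (Y=1, X=0, Z=1) weight 1/42
  (Y=1, X=3, Z=0) weight 1/28
  (Y=1, X=3, Z=1) weight 1/28
  (Y=2, X=2, Z=0) weight 1/16
  (Y=2, X=2, Z=1) weight 1/32
Group by X:
  weight(X=0) = 1/14
  weight(X=1) = 3/64
  weight(X=2) = 3/32
  weight(X=3) = 1/14
Total weight = 1/14 + 3/64 + 3/32 + 1/14 = 127/448
P(X=0 | obs) = 1/14 / 127/448 = 32/127
P(X=1 | obs) = 3/64 / 127/448 = 21/127
P(X=2 | obs) = 3/32 / 127/448 = 42/127
P(X=3 | obs) = 1/14 / 127/448 = 32/127
argmax = 2

argmax_v P(X = v | obs) = 2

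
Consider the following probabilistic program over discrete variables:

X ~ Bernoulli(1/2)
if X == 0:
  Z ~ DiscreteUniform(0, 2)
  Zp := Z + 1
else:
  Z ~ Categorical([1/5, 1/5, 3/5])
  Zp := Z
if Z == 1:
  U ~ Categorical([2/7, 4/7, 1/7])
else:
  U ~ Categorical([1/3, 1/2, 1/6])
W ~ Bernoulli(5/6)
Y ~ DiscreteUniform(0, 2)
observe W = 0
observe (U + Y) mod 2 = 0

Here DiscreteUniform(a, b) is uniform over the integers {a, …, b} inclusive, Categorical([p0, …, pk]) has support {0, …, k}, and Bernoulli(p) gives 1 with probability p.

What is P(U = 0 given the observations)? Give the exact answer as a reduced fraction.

Enumerate traces; 30 have nonzero weight after conditioning:
  (X=0, Z=0, U=0, W=0, Y=0) weight 1/324
  (X=0, Z=0, U=0, W=0, Y=2) weight 1/324
  (X=0, Z=0, U=1, W=0, Y=1) weight 1/216
  (X=0, Z=0, U=2, W=0, Y=0) weight 1/648
  (X=0, Z=0, U=2, W=0, Y=2) weight 1/648
  (X=0, Z=1, U=0, W=0, Y=0) weight 1/378
  (X=0, Z=1, U=0, W=0, Y=2) weight 1/378
  (X=0, Z=1, U=1, W=0, Y=1) weight 1/189
  … 22 more
Group by U:
  weight(U=0) = 101/2835
  weight(U=1) = 109/3780
  weight(U=2) = 101/5670
Total weight = 101/2835 + 109/3780 + 101/5670 = 311/3780
P(U=0 | obs) = 101/2835 / 311/3780 = 404/933
P(U=1 | obs) = 109/3780 / 311/3780 = 109/311
P(U=2 | obs) = 101/5670 / 311/3780 = 202/933

P(U = 0 | obs) = 404/933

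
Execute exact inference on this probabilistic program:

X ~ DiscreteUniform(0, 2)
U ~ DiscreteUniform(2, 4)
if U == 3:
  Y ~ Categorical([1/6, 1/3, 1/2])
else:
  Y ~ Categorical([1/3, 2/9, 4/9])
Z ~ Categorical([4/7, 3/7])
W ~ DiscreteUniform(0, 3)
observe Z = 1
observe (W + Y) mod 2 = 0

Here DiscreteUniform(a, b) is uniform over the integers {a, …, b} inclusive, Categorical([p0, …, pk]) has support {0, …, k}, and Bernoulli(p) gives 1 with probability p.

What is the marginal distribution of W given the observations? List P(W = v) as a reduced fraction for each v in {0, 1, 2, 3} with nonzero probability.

Enumerate traces; 54 have nonzero weight after conditioning:
  (X=0, U=2, Y=0, Z=1, W=0) weight 1/252
  (X=0, U=2, Y=0, Z=1, W=2) weight 1/252
  (X=0, U=2, Y=1, Z=1, W=1) weight 1/378
  (X=0, U=2, Y=1, Z=1, W=3) weight 1/378
  (X=0, U=2, Y=2, Z=1, W=0) weight 1/189
  (X=0, U=2, Y=2, Z=1, W=2) weight 1/189
  (X=0, U=3, Y=0, Z=1, W=0) weight 1/504
  (X=0, U=3, Y=0, Z=1, W=2) weight 1/504
  … 46 more
Group by W:
  weight(W=0) = 5/63
  weight(W=1) = 1/36
  weight(W=2) = 5/63
  weight(W=3) = 1/36
Total weight = 5/63 + 1/36 + 5/63 + 1/36 = 3/14
P(W=0 | obs) = 5/63 / 3/14 = 10/27
P(W=1 | obs) = 1/36 / 3/14 = 7/54
P(W=2 | obs) = 5/63 / 3/14 = 10/27
P(W=3 | obs) = 1/36 / 3/14 = 7/54

P(W=0) = 10/27, P(W=1) = 7/54, P(W=2) = 10/27, P(W=3) = 7/54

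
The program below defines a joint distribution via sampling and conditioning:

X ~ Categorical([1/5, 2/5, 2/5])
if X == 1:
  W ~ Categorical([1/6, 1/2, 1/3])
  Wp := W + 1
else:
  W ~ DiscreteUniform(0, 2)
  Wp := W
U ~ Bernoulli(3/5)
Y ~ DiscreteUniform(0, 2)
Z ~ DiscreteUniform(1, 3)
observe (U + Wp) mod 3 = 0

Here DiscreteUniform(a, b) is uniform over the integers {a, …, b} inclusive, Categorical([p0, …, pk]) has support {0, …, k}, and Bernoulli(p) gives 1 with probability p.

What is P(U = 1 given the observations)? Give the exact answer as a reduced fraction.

Enumerate traces; 54 have nonzero weight after conditioning:
  (X=0, W=0, U=0, Y=0, Z=1) weight 2/675
  (X=0, W=0, U=0, Y=0, Z=2) weight 2/675
  (X=0, W=0, U=0, Y=0, Z=3) weight 2/675
  (X=0, W=0, U=0, Y=1, Z=1) weight 2/675
  (X=0, W=0, U=0, Y=1, Z=2) weight 2/675
  (X=0, W=0, U=0, Y=1, Z=3) weight 2/675
  (X=0, W=0, U=0, Y=2, Z=1) weight 2/675
  (X=0, W=0, U=0, Y=2, Z=2) weight 2/675
  (X=0, W=2, U=1, Y=0, Z=1) weight 1/225
  … 45 more
Group by U:
  weight(U=0) = 2/15
  weight(U=1) = 6/25
Total weight = 2/15 + 6/25 = 28/75
P(U=0 | obs) = 2/15 / 28/75 = 5/14
P(U=1 | obs) = 6/25 / 28/75 = 9/14

P(U = 1 | obs) = 9/14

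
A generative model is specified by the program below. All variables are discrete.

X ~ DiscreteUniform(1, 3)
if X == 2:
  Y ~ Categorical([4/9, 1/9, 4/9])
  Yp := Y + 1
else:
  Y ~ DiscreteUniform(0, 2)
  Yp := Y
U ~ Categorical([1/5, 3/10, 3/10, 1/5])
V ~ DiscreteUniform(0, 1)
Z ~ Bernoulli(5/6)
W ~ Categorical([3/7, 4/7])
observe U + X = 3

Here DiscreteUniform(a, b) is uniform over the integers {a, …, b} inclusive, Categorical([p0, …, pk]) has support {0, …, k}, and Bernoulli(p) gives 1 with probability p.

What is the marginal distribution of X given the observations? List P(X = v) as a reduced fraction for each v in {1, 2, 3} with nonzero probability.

Enumerate traces; 72 have nonzero weight after conditioning:
  (X=1, Y=0, U=2, V=0, Z=0, W=0) weight 1/840
  (X=1, Y=0, U=2, V=0, Z=0, W=1) weight 1/630
  (X=1, Y=0, U=2, V=0, Z=1, W=0) weight 1/168
  (X=1, Y=0, U=2, V=0, Z=1, W=1) weight 1/126
  (X=1, Y=0, U=2, V=1, Z=0, W=0) weight 1/840
  (X=1, Y=0, U=2, V=1, Z=0, W=1) weight 1/630
  (X=1, Y=0, U=2, V=1, Z=1, W=0) weight 1/168
  (X=1, Y=0, U=2, V=1, Z=1, W=1) weight 1/126
  (X=2, Y=0, U=1, V=0, Z=0, W=0) weight 1/630
  (X=3, Y=0, U=0, V=0, Z=0, W=0) weight 1/1260
  … 62 more
Group by X:
  weight(X=1) = 1/10
  weight(X=2) = 1/10
  weight(X=3) = 1/15
Total weight = 1/10 + 1/10 + 1/15 = 4/15
P(X=1 | obs) = 1/10 / 4/15 = 3/8
P(X=2 | obs) = 1/10 / 4/15 = 3/8
P(X=3 | obs) = 1/15 / 4/15 = 1/4

P(X=1) = 3/8, P(X=2) = 3/8, P(X=3) = 1/4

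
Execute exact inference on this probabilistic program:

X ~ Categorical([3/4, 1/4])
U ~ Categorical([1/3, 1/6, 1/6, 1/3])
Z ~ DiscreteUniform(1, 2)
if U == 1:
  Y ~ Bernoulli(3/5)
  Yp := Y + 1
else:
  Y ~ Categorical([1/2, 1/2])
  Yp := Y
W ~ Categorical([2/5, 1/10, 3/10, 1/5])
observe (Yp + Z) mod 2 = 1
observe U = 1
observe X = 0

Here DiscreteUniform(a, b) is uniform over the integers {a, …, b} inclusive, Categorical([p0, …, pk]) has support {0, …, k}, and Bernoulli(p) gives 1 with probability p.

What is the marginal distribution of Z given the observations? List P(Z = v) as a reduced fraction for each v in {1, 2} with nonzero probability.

P(Z=1) = 3/5, P(Z=2) = 2/5

Enumerate traces; 8 have nonzero weight after conditioning:
  (X=0, U=1, Z=1, Y=1, W=0) weight 3/200
  (X=0, U=1, Z=1, Y=1, W=1) weight 3/800
  (X=0, U=1, Z=1, Y=1, W=2) weight 9/800
  (X=0, U=1, Z=1, Y=1, W=3) weight 3/400
  (X=0, U=1, Z=2, Y=0, W=0) weight 1/100
  (X=0, U=1, Z=2, Y=0, W=1) weight 1/400
  (X=0, U=1, Z=2, Y=0, W=2) weight 3/400
  (X=0, U=1, Z=2, Y=0, W=3) weight 1/200
Group by Z:
  weight(Z=1) = 3/80
  weight(Z=2) = 1/40
Total weight = 3/80 + 1/40 = 1/16
P(Z=1 | obs) = 3/80 / 1/16 = 3/5
P(Z=2 | obs) = 1/40 / 1/16 = 2/5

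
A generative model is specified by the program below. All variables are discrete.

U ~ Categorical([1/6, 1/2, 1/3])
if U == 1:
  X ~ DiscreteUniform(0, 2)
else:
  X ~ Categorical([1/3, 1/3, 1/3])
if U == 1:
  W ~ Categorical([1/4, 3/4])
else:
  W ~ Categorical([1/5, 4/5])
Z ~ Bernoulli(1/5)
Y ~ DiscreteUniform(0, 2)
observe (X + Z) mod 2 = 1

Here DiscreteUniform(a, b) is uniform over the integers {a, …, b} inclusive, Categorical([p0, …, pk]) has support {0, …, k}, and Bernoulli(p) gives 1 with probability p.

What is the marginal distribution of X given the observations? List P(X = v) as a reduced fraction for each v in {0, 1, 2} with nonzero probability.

P(X=0) = 1/6, P(X=1) = 2/3, P(X=2) = 1/6

Enumerate traces; 54 have nonzero weight after conditioning:
  (U=0, X=0, W=0, Z=1, Y=0) weight 1/1350
  (U=0, X=0, W=0, Z=1, Y=1) weight 1/1350
  (U=0, X=0, W=0, Z=1, Y=2) weight 1/1350
  (U=0, X=0, W=1, Z=1, Y=0) weight 2/675
  (U=0, X=0, W=1, Z=1, Y=1) weight 2/675
  (U=0, X=0, W=1, Z=1, Y=2) weight 2/675
  (U=0, X=1, W=0, Z=0, Y=0) weight 2/675
  (U=0, X=1, W=0, Z=0, Y=1) weight 2/675
  (U=0, X=2, W=0, Z=1, Y=0) weight 1/1350
  … 45 more
Group by X:
  weight(X=0) = 1/15
  weight(X=1) = 4/15
  weight(X=2) = 1/15
Total weight = 1/15 + 4/15 + 1/15 = 2/5
P(X=0 | obs) = 1/15 / 2/5 = 1/6
P(X=1 | obs) = 4/15 / 2/5 = 2/3
P(X=2 | obs) = 1/15 / 2/5 = 1/6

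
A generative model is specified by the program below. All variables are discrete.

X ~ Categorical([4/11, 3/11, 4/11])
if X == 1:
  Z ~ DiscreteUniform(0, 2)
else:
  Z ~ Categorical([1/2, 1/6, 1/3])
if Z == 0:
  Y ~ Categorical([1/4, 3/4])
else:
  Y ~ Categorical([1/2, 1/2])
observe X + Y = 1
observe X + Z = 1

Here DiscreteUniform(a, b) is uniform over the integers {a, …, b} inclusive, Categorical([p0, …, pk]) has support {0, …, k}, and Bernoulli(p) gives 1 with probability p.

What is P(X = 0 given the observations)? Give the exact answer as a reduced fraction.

P(X = 0 | obs) = 4/7

Enumerate traces; 2 have nonzero weight after conditioning:
  (X=0, Z=1, Y=1) weight 1/33
  (X=1, Z=0, Y=0) weight 1/44
Group by X:
  weight(X=0) = 1/33
  weight(X=1) = 1/44
Total weight = 1/33 + 1/44 = 7/132
P(X=0 | obs) = 1/33 / 7/132 = 4/7
P(X=1 | obs) = 1/44 / 7/132 = 3/7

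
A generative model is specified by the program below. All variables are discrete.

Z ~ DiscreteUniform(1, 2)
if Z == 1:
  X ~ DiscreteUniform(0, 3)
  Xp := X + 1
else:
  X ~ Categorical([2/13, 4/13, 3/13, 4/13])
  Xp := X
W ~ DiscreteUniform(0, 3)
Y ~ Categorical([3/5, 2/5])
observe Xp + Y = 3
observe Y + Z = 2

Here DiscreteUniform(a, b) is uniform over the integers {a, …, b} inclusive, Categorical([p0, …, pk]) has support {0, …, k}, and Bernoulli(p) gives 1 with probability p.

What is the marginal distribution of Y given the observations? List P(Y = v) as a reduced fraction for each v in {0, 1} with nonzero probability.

Enumerate traces; 8 have nonzero weight after conditioning:
  (Z=1, X=1, W=0, Y=1) weight 1/80
  (Z=1, X=1, W=1, Y=1) weight 1/80
  (Z=1, X=1, W=2, Y=1) weight 1/80
  (Z=1, X=1, W=3, Y=1) weight 1/80
  (Z=2, X=3, W=0, Y=0) weight 3/130
  (Z=2, X=3, W=1, Y=0) weight 3/130
  (Z=2, X=3, W=2, Y=0) weight 3/130
  (Z=2, X=3, W=3, Y=0) weight 3/130
Group by Y:
  weight(Y=0) = 6/65
  weight(Y=1) = 1/20
Total weight = 6/65 + 1/20 = 37/260
P(Y=0 | obs) = 6/65 / 37/260 = 24/37
P(Y=1 | obs) = 1/20 / 37/260 = 13/37

P(Y=0) = 24/37, P(Y=1) = 13/37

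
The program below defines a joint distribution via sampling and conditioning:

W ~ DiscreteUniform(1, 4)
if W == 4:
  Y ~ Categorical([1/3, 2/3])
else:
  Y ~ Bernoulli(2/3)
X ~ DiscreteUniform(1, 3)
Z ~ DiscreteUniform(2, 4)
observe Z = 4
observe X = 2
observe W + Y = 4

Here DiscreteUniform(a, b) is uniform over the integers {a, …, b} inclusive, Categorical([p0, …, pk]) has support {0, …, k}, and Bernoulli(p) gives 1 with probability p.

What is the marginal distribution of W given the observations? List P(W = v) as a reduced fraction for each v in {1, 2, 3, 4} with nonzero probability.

Enumerate traces; 2 have nonzero weight after conditioning:
  (W=3, Y=1, X=2, Z=4) weight 1/54
  (W=4, Y=0, X=2, Z=4) weight 1/108
Group by W:
  weight(W=3) = 1/54
  weight(W=4) = 1/108
Total weight = 1/54 + 1/108 = 1/36
P(W=3 | obs) = 1/54 / 1/36 = 2/3
P(W=4 | obs) = 1/108 / 1/36 = 1/3

P(W=3) = 2/3, P(W=4) = 1/3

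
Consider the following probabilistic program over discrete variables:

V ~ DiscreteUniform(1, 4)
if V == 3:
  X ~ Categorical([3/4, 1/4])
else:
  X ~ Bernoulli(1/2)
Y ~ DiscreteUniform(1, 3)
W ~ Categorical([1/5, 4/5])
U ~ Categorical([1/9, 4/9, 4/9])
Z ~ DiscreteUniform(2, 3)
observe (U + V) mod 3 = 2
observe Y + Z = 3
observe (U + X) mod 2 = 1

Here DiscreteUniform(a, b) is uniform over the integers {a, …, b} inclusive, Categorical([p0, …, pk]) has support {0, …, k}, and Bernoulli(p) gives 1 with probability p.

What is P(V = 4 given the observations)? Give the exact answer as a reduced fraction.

Enumerate traces; 8 have nonzero weight after conditioning:
  (V=1, X=0, Y=1, W=0, U=1, Z=2) weight 1/540
  (V=1, X=0, Y=1, W=1, U=1, Z=2) weight 1/135
  (V=2, X=1, Y=1, W=0, U=0, Z=2) weight 1/2160
  (V=2, X=1, Y=1, W=1, U=0, Z=2) weight 1/540
  (V=3, X=1, Y=1, W=0, U=2, Z=2) weight 1/1080
  (V=3, X=1, Y=1, W=1, U=2, Z=2) weight 1/270
  (V=4, X=0, Y=1, W=0, U=1, Z=2) weight 1/540
  (V=4, X=0, Y=1, W=1, U=1, Z=2) weight 1/135
Group by V:
  weight(V=1) = 1/108
  weight(V=2) = 1/432
  weight(V=3) = 1/216
  weight(V=4) = 1/108
Total weight = 1/108 + 1/432 + 1/216 + 1/108 = 11/432
P(V=1 | obs) = 1/108 / 11/432 = 4/11
P(V=2 | obs) = 1/432 / 11/432 = 1/11
P(V=3 | obs) = 1/216 / 11/432 = 2/11
P(V=4 | obs) = 1/108 / 11/432 = 4/11

P(V = 4 | obs) = 4/11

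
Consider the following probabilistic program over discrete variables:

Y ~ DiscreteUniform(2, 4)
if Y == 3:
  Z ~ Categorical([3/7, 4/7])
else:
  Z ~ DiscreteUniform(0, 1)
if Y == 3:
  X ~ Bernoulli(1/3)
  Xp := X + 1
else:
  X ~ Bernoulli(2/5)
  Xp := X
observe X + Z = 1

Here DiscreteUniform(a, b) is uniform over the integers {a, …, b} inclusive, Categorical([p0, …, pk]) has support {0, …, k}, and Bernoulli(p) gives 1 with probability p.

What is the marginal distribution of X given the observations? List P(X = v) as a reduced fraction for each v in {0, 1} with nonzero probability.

P(X=0) = 103/160, P(X=1) = 57/160

Enumerate traces; 6 have nonzero weight after conditioning:
  (Y=2, Z=0, X=1) weight 1/15
  (Y=2, Z=1, X=0) weight 1/10
  (Y=3, Z=0, X=1) weight 1/21
  (Y=3, Z=1, X=0) weight 8/63
  (Y=4, Z=0, X=1) weight 1/15
  (Y=4, Z=1, X=0) weight 1/10
Group by X:
  weight(X=0) = 103/315
  weight(X=1) = 19/105
Total weight = 103/315 + 19/105 = 32/63
P(X=0 | obs) = 103/315 / 32/63 = 103/160
P(X=1 | obs) = 19/105 / 32/63 = 57/160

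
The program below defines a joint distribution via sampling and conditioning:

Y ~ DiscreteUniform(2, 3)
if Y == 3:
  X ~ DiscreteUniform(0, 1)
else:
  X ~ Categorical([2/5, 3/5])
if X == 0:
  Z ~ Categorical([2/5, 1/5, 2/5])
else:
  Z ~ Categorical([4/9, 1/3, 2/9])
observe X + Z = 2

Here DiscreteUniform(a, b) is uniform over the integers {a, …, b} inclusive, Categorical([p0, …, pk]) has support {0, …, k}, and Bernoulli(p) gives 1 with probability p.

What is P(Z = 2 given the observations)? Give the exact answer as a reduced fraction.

Enumerate traces; 4 have nonzero weight after conditioning:
  (Y=2, X=0, Z=2) weight 2/25
  (Y=2, X=1, Z=1) weight 1/10
  (Y=3, X=0, Z=2) weight 1/10
  (Y=3, X=1, Z=1) weight 1/12
Group by Z:
  weight(Z=1) = 11/60
  weight(Z=2) = 9/50
Total weight = 11/60 + 9/50 = 109/300
P(Z=1 | obs) = 11/60 / 109/300 = 55/109
P(Z=2 | obs) = 9/50 / 109/300 = 54/109

P(Z = 2 | obs) = 54/109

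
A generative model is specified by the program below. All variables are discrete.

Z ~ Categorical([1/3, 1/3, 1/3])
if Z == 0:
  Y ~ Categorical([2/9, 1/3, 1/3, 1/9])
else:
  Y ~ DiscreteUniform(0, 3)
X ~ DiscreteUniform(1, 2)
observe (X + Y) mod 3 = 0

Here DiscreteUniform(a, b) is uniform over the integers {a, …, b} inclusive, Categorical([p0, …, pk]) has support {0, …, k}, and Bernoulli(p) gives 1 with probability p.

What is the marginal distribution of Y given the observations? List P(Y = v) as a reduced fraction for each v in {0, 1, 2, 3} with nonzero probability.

P(Y=1) = 1/2, P(Y=2) = 1/2

Enumerate traces; 6 have nonzero weight after conditioning:
  (Z=0, Y=1, X=2) weight 1/18
  (Z=0, Y=2, X=1) weight 1/18
  (Z=1, Y=1, X=2) weight 1/24
  (Z=1, Y=2, X=1) weight 1/24
  (Z=2, Y=1, X=2) weight 1/24
  (Z=2, Y=2, X=1) weight 1/24
Group by Y:
  weight(Y=1) = 5/36
  weight(Y=2) = 5/36
Total weight = 5/36 + 5/36 = 5/18
P(Y=1 | obs) = 5/36 / 5/18 = 1/2
P(Y=2 | obs) = 5/36 / 5/18 = 1/2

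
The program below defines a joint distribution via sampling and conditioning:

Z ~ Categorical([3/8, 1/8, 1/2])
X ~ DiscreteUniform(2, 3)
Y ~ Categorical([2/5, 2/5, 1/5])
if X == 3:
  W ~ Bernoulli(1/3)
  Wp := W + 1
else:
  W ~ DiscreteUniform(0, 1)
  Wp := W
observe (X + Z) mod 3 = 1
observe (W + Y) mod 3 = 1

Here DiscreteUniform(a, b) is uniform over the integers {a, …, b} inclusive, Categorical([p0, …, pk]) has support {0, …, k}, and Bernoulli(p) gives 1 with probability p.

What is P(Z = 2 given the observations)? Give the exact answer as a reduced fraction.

P(Z = 2 | obs) = 4/5

Enumerate traces; 4 have nonzero weight after conditioning:
  (Z=1, X=3, Y=0, W=1) weight 1/120
  (Z=1, X=3, Y=1, W=0) weight 1/60
  (Z=2, X=2, Y=0, W=1) weight 1/20
  (Z=2, X=2, Y=1, W=0) weight 1/20
Group by Z:
  weight(Z=1) = 1/40
  weight(Z=2) = 1/10
Total weight = 1/40 + 1/10 = 1/8
P(Z=1 | obs) = 1/40 / 1/8 = 1/5
P(Z=2 | obs) = 1/10 / 1/8 = 4/5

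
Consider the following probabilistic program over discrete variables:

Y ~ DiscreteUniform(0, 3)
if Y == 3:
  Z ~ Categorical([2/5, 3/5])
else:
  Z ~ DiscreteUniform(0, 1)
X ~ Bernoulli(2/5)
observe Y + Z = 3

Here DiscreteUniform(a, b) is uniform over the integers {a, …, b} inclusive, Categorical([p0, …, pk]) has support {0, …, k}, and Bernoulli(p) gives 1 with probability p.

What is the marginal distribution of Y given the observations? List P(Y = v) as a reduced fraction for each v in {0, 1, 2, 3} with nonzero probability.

P(Y=2) = 5/9, P(Y=3) = 4/9

Enumerate traces; 4 have nonzero weight after conditioning:
  (Y=2, Z=1, X=0) weight 3/40
  (Y=2, Z=1, X=1) weight 1/20
  (Y=3, Z=0, X=0) weight 3/50
  (Y=3, Z=0, X=1) weight 1/25
Group by Y:
  weight(Y=2) = 1/8
  weight(Y=3) = 1/10
Total weight = 1/8 + 1/10 = 9/40
P(Y=2 | obs) = 1/8 / 9/40 = 5/9
P(Y=3 | obs) = 1/10 / 9/40 = 4/9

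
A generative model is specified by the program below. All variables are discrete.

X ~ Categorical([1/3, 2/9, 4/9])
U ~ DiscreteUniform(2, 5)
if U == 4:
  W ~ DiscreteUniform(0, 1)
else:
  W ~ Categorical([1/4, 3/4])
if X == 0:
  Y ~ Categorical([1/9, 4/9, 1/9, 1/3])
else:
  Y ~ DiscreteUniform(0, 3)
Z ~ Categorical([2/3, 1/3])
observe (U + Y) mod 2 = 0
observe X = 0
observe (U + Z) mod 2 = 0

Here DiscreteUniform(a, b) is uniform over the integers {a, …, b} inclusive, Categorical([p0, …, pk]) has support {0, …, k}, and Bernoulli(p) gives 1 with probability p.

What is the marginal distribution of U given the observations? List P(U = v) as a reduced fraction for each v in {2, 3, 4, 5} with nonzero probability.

P(U=2) = 2/11, P(U=3) = 7/22, P(U=4) = 2/11, P(U=5) = 7/22

Enumerate traces; 16 have nonzero weight after conditioning:
  (X=0, U=2, W=0, Y=0, Z=0) weight 1/648
  (X=0, U=2, W=0, Y=2, Z=0) weight 1/648
  (X=0, U=2, W=1, Y=0, Z=0) weight 1/216
  (X=0, U=2, W=1, Y=2, Z=0) weight 1/216
  (X=0, U=3, W=0, Y=1, Z=1) weight 1/324
  (X=0, U=3, W=0, Y=3, Z=1) weight 1/432
  (X=0, U=3, W=1, Y=1, Z=1) weight 1/108
  (X=0, U=3, W=1, Y=3, Z=1) weight 1/144
  (X=0, U=4, W=0, Y=0, Z=0) weight 1/324
  (X=0, U=5, W=0, Y=1, Z=1) weight 1/324
  … 6 more
Group by U:
  weight(U=2) = 1/81
  weight(U=3) = 7/324
  weight(U=4) = 1/81
  weight(U=5) = 7/324
Total weight = 1/81 + 7/324 + 1/81 + 7/324 = 11/162
P(U=2 | obs) = 1/81 / 11/162 = 2/11
P(U=3 | obs) = 7/324 / 11/162 = 7/22
P(U=4 | obs) = 1/81 / 11/162 = 2/11
P(U=5 | obs) = 7/324 / 11/162 = 7/22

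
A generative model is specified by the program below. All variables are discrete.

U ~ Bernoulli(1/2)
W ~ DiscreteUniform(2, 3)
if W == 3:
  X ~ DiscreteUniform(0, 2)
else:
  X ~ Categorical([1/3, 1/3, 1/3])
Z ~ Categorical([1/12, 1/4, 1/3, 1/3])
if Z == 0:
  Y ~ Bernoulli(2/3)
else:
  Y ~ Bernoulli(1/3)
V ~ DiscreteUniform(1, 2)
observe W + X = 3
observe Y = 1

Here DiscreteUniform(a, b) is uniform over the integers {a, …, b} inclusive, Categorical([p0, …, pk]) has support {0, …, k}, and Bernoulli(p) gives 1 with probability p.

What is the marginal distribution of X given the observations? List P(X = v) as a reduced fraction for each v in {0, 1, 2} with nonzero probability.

P(X=0) = 1/2, P(X=1) = 1/2

Enumerate traces; 32 have nonzero weight after conditioning:
  (U=0, W=2, X=1, Z=0, Y=1, V=1) weight 1/432
  (U=0, W=2, X=1, Z=0, Y=1, V=2) weight 1/432
  (U=0, W=2, X=1, Z=1, Y=1, V=1) weight 1/288
  (U=0, W=2, X=1, Z=1, Y=1, V=2) weight 1/288
  (U=0, W=2, X=1, Z=2, Y=1, V=1) weight 1/216
  (U=0, W=2, X=1, Z=2, Y=1, V=2) weight 1/216
  (U=0, W=2, X=1, Z=3, Y=1, V=1) weight 1/216
  (U=0, W=2, X=1, Z=3, Y=1, V=2) weight 1/216
  (U=0, W=3, X=0, Z=0, Y=1, V=1) weight 1/432
  … 23 more
Group by X:
  weight(X=0) = 13/216
  weight(X=1) = 13/216
Total weight = 13/216 + 13/216 = 13/108
P(X=0 | obs) = 13/216 / 13/108 = 1/2
P(X=1 | obs) = 13/216 / 13/108 = 1/2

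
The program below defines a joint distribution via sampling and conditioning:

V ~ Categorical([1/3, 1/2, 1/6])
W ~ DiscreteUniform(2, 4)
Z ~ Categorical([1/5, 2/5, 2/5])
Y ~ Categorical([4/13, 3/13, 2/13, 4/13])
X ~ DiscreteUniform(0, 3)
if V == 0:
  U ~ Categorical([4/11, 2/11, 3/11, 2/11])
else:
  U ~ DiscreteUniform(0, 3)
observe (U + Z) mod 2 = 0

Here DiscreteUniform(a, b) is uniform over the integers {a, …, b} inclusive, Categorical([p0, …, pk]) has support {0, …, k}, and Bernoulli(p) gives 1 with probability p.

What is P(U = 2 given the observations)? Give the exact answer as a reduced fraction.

P(U = 2 | obs) = 17/56

Enumerate traces; 864 have nonzero weight after conditioning:
  (V=0, W=2, Z=0, Y=0, X=0, U=0) weight 4/6435
  (V=0, W=2, Z=0, Y=0, X=0, U=2) weight 1/2145
  (V=0, W=2, Z=0, Y=0, X=1, U=0) weight 4/6435
  (V=0, W=2, Z=0, Y=0, X=1, U=2) weight 1/2145
  (V=0, W=2, Z=0, Y=0, X=2, U=0) weight 4/6435
  (V=0, W=2, Z=0, Y=0, X=2, U=2) weight 1/2145
  (V=0, W=2, Z=0, Y=0, X=3, U=0) weight 4/6435
  (V=0, W=2, Z=0, Y=0, X=3, U=2) weight 1/2145
  (V=0, W=2, Z=1, Y=0, X=0, U=1) weight 4/6435
  (V=0, W=2, Z=1, Y=0, X=0, U=3) weight 4/6435
  … 854 more
Group by U:
  weight(U=0) = 19/110
  weight(U=1) = 1/11
  weight(U=2) = 17/110
  weight(U=3) = 1/11
Total weight = 19/110 + 1/11 + 17/110 + 1/11 = 28/55
P(U=0 | obs) = 19/110 / 28/55 = 19/56
P(U=1 | obs) = 1/11 / 28/55 = 5/28
P(U=2 | obs) = 17/110 / 28/55 = 17/56
P(U=3 | obs) = 1/11 / 28/55 = 5/28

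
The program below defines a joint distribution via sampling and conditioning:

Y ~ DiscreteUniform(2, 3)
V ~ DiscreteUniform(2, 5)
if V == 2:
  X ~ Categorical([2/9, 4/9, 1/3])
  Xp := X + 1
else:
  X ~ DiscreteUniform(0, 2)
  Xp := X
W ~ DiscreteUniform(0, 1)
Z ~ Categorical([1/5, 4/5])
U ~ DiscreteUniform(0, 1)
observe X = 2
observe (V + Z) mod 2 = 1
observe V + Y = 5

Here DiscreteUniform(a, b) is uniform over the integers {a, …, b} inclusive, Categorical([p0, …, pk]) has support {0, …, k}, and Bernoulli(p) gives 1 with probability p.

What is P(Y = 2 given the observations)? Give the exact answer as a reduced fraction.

P(Y = 2 | obs) = 1/5

Enumerate traces; 8 have nonzero weight after conditioning:
  (Y=2, V=3, X=2, W=0, Z=0, U=0) weight 1/480
  (Y=2, V=3, X=2, W=0, Z=0, U=1) weight 1/480
  (Y=2, V=3, X=2, W=1, Z=0, U=0) weight 1/480
  (Y=2, V=3, X=2, W=1, Z=0, U=1) weight 1/480
  (Y=3, V=2, X=2, W=0, Z=1, U=0) weight 1/120
  (Y=3, V=2, X=2, W=0, Z=1, U=1) weight 1/120
  (Y=3, V=2, X=2, W=1, Z=1, U=0) weight 1/120
  (Y=3, V=2, X=2, W=1, Z=1, U=1) weight 1/120
Group by Y:
  weight(Y=2) = 1/120
  weight(Y=3) = 1/30
Total weight = 1/120 + 1/30 = 1/24
P(Y=2 | obs) = 1/120 / 1/24 = 1/5
P(Y=3 | obs) = 1/30 / 1/24 = 4/5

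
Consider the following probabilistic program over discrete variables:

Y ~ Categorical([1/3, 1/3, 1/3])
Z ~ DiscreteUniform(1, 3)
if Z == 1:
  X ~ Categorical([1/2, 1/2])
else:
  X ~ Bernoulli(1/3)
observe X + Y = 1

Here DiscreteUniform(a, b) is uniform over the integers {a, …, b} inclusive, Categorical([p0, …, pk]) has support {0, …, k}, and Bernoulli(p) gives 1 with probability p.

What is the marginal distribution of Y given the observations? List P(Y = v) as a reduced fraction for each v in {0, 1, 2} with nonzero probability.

Enumerate traces; 6 have nonzero weight after conditioning:
  (Y=0, Z=1, X=1) weight 1/18
  (Y=0, Z=2, X=1) weight 1/27
  (Y=0, Z=3, X=1) weight 1/27
  (Y=1, Z=1, X=0) weight 1/18
  (Y=1, Z=2, X=0) weight 2/27
  (Y=1, Z=3, X=0) weight 2/27
Group by Y:
  weight(Y=0) = 7/54
  weight(Y=1) = 11/54
Total weight = 7/54 + 11/54 = 1/3
P(Y=0 | obs) = 7/54 / 1/3 = 7/18
P(Y=1 | obs) = 11/54 / 1/3 = 11/18

P(Y=0) = 7/18, P(Y=1) = 11/18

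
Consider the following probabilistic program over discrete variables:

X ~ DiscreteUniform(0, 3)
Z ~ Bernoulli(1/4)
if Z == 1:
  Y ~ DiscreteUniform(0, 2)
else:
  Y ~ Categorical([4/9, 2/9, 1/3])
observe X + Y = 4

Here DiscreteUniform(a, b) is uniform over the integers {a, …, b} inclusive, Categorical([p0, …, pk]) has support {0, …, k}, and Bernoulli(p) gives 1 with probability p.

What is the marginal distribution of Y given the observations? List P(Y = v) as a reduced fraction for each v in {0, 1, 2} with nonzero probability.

Enumerate traces; 4 have nonzero weight after conditioning:
  (X=2, Z=0, Y=2) weight 1/16
  (X=2, Z=1, Y=2) weight 1/48
  (X=3, Z=0, Y=1) weight 1/24
  (X=3, Z=1, Y=1) weight 1/48
Group by Y:
  weight(Y=1) = 1/16
  weight(Y=2) = 1/12
Total weight = 1/16 + 1/12 = 7/48
P(Y=1 | obs) = 1/16 / 7/48 = 3/7
P(Y=2 | obs) = 1/12 / 7/48 = 4/7

P(Y=1) = 3/7, P(Y=2) = 4/7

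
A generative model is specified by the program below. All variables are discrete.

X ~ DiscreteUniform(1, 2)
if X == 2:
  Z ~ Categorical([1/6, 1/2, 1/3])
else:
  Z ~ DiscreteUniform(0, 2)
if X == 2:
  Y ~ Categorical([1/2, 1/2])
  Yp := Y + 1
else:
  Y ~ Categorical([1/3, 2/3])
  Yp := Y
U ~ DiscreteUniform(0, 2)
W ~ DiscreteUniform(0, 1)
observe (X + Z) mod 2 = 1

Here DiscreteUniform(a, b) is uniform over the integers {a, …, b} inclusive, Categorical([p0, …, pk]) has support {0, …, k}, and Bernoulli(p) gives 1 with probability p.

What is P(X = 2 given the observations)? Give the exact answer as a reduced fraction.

P(X = 2 | obs) = 3/7

Enumerate traces; 36 have nonzero weight after conditioning:
  (X=1, Z=0, Y=0, U=0, W=0) weight 1/108
  (X=1, Z=0, Y=0, U=0, W=1) weight 1/108
  (X=1, Z=0, Y=0, U=1, W=0) weight 1/108
  (X=1, Z=0, Y=0, U=1, W=1) weight 1/108
  (X=1, Z=0, Y=0, U=2, W=0) weight 1/108
  (X=1, Z=0, Y=0, U=2, W=1) weight 1/108
  (X=1, Z=0, Y=1, U=0, W=0) weight 1/54
  (X=1, Z=0, Y=1, U=0, W=1) weight 1/54
  (X=2, Z=1, Y=0, U=0, W=0) weight 1/48
  … 27 more
Group by X:
  weight(X=1) = 1/3
  weight(X=2) = 1/4
Total weight = 1/3 + 1/4 = 7/12
P(X=1 | obs) = 1/3 / 7/12 = 4/7
P(X=2 | obs) = 1/4 / 7/12 = 3/7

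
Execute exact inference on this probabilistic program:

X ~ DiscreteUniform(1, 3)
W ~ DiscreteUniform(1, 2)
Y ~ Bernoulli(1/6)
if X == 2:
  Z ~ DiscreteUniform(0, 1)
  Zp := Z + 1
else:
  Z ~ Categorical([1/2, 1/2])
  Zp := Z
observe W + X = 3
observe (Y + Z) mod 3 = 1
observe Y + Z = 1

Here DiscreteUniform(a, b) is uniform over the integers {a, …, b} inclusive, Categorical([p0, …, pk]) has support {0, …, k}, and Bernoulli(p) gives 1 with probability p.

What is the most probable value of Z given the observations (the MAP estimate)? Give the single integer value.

argmax_v P(Z = v | obs) = 1

Enumerate traces; 4 have nonzero weight after conditioning:
  (X=1, W=2, Y=0, Z=1) weight 5/72
  (X=1, W=2, Y=1, Z=0) weight 1/72
  (X=2, W=1, Y=0, Z=1) weight 5/72
  (X=2, W=1, Y=1, Z=0) weight 1/72
Group by Z:
  weight(Z=0) = 1/36
  weight(Z=1) = 5/36
Total weight = 1/36 + 5/36 = 1/6
P(Z=0 | obs) = 1/36 / 1/6 = 1/6
P(Z=1 | obs) = 5/36 / 1/6 = 5/6
argmax = 1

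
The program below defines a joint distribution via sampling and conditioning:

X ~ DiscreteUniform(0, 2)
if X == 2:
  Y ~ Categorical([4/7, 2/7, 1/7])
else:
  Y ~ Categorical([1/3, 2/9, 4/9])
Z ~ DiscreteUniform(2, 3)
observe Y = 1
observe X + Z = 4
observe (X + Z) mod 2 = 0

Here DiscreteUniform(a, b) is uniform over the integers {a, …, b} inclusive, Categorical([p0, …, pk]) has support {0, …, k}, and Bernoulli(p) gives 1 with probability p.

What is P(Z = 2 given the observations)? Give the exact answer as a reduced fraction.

P(Z = 2 | obs) = 9/16

Enumerate traces; 2 have nonzero weight after conditioning:
  (X=1, Y=1, Z=3) weight 1/27
  (X=2, Y=1, Z=2) weight 1/21
Group by Z:
  weight(Z=2) = 1/21
  weight(Z=3) = 1/27
Total weight = 1/21 + 1/27 = 16/189
P(Z=2 | obs) = 1/21 / 16/189 = 9/16
P(Z=3 | obs) = 1/27 / 16/189 = 7/16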